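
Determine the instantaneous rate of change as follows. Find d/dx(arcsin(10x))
d/dx[arcsin(u)] = u'/√(1-u²), u = 10x, u' = 10

Answer: 10/√(1 - 100x²)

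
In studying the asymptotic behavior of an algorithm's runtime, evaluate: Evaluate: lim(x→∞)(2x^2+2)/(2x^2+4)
Divide numerator and denominator by x^2:
lim (2 + 2/x^2)/(2 + 4/x^2)=1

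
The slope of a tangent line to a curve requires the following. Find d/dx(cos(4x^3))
Chain rule: d/dx[cos(u)] = -sin(u)·u' where u = 4x^3
u' = 12x^2

Answer: -12x^2·sin(4x^3)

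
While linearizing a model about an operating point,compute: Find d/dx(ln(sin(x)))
Chain rule: d/dx[ln(u)]=u'/u where u=sin(x)
u'=cos(x)

Answer: (cos(x))/(sin(x))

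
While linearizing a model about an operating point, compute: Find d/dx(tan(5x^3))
Chain rule: d/dx[tan(u)] = sec²(u)·u' where u = 5x^3
u' = 15x^2

Answer: 15x^2·sec²(5x^3)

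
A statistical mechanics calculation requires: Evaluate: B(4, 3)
B(x,y)=Γ(x)Γ(y)/Γ(x + y)=(x-1)!(y-1)!/(x + y-1)!
B(4,3)=3!·2!/6!=1/60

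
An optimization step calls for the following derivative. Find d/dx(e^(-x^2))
Chain rule: d/dx[e^u] = e^u · u' where u = -x^2
u' = -2x

Answer: -2x·e^(-x^2)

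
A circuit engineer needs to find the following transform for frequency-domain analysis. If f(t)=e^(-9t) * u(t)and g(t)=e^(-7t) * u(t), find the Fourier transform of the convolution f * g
By the convolution theorem: F{f*g}=F(omega)*G(omega)
F(omega)=1/(9 + j*omega), G(omega)=1/(7 + j*omega)
F{f*g}=1/((9 + j*omega)(7 + j*omega))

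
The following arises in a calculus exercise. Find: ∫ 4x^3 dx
Using power rule: ∫ 4x^3 dx=4/4 x^4 + C=x^4 + C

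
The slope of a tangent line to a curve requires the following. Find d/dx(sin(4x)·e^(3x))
Product rule: (fg)'=f'g + fg'
f=sin(4x), f'=4·cos(4x)
g=e^(3x), g'=3·e^(3x)

Answer: 4·cos(4x)·e^(3x) + 3·sin(4x)·e^(3x)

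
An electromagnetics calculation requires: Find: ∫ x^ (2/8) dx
Power rule: ∫ x^(1/4) dx = x^(5/4)/(5/4) + C

Answer: (4/5)·x^(5/4) + C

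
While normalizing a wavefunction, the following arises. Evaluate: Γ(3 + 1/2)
Γ(n + 1/2) = (2n)!√π/(4^n·n!)
= 720√π/(64·6) = (15/8)·√π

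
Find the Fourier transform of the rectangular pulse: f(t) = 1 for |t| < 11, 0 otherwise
F(omega) = integral from -11 to 11 of e^(-j * omega * t) dt
= 2 * sin(11 * omega)/omega = 22 * sinc(11 * omega/pi)

Answer: 2 * sin(11 * omega)/omega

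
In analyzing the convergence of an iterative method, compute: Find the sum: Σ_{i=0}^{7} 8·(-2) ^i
Geometric series: S = a(1 - r^n)/(1 - r)
a = 8, r = -2, n = 8
S = 8(1 - 256)/3 = -680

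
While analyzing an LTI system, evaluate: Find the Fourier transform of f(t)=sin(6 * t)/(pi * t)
sin(W*t)/(pi*t) = (W/pi)*sinc(W*t/pi) is the impulse response of the ideal low-pass filter with cutoff W (here W = 6).
Its Fourier transform is a rectangular function:
F(omega) = 1 for |omega| < 6, 0 otherwise

Answer: rect(omega/12) [i.e., 1 for |omega| < 6, 0 otherwise]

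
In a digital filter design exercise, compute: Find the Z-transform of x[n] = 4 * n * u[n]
Z{n*u[n]}=z/(z-1)^2
By linearity: Z{4*n*u[n]}=4z/(z-1)^2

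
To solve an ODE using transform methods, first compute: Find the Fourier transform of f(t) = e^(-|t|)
Using the standard pair: F{e^(-a|t|)}=2a/(a^2+omega^2)
With a=1: F(omega)=2/(1+omega^2)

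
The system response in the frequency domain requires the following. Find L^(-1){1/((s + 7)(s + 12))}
Partial fractions: 1/((s + 7)(s + 12)) = A/(s + 7) + B/(s + 12)
Cover-up: A = 1/(s + 12)|_{s = -7} = 1/5; B = 1/(s + 7)|_{s = -12} = -1/5
L^(-1) = (1/5)e^(-7t) - (1/5)e^(-12t)

Answer: (1/5)(e^(-7t) - e^(-12t))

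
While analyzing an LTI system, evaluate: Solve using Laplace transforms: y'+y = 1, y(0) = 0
Take L of both sides: sY(s)-0+Y(s) = 1/s
Y(s)(s+1) = 1/s+0
Y(s) = 1/(s(s+1))+0/(s+1)
Partial fractions: 1/(s(s+1)) = 1/s - 1/(s+1)
So Y(s) = 1/s - 1/(s+1)
Inverse transform (L^(-1){1/s} = 1, L^(-1){1/(s+1)} = e^(-t)):

Answer: y(t) = 1 - e^(-t)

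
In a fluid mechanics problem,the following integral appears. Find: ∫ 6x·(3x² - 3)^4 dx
Let u = 3x² - 3, du = 6x dx
∫ u^4 du = u^5/5 + C

Answer: (3x² - 3)^5/5 + C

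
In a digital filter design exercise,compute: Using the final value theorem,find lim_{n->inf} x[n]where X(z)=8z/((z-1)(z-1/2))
Final value theorem: lim x[n]=lim_{z->1} (z-1)*X(z)
(z-1)*X(z)=8z/(z-1/2)
As z->1: 8/(1 - 1/2)=8/(1/2)=16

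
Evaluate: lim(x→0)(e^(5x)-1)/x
L'Hôpital (0/0): lim 5e^(5x)/1 = 5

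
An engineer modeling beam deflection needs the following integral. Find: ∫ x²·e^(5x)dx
Integration by parts twice:
First: u = x², dv = e^(5x) dx => x²e^(5x)/5 - (2/5)∫ xe^(5x) dx
Second (∫ xe^(5x) dx): xe^(5x)/5 - e^(5x)/25
Combining: e^(5x)(x²/5 - 2x/25 + 2/125) + C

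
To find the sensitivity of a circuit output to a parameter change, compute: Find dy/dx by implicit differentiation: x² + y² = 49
Differentiate both sides: 2x + 2y·(dy/dx) = 0
Solve: dy/dx = -2x/(2y) = -x/y

Answer: dy/dx = -x/y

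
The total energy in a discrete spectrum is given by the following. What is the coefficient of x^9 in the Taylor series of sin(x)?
sin(x) = Σ (-1)^k x^(2k + 1)/(2k + 1)!
For x^9: (-1)^4/9! = 1/362880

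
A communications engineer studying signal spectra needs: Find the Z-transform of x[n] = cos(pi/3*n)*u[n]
Z{cos(w0 * n) * u[n]} = z(z - cos(w0))/(z^2-2z * cos(w0)+1)
With w0 = pi/3: X(z) = z(z - cos(pi/3))/(z^2-2z * cos(pi/3)+1)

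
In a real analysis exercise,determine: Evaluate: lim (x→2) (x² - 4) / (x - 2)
Factor: (x² - 4)=(x-2)(x + 2)
Cancel (x-2): lim(x→2) (x + 2)=4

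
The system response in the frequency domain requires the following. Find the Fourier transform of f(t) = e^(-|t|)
Using the standard pair: F{e^(-a|t|)} = 2a/(a^2 + omega^2)
With a = 1: F(omega) = 2/(1 + omega^2)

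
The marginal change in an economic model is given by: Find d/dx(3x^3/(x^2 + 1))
Quotient rule: (f/g)' = (f'g - fg')/g²
f = 3x^3, f' = 9x^2
g = x^2+1, g' = 2x

Answer: (9x^2·(x^2+1)-6x^4)/(x^2+1)²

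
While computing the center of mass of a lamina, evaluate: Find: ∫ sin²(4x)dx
Using identity sin²(u) = (1 - cos(2u))/2:
∫ (1 - cos(8x))/2 dx = x/2 - sin(8x)/16 + C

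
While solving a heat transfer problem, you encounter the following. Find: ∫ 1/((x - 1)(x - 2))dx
Partial fractions: 1/((x-1)(x-2)) = A/(x-1)+B/(x-2)
A = -1, B = 1
∫ [-1· 1/(x-1)+1· 1/(x-2)] dx
= (1)[ln|x-2| - ln|x-1|]+C

Answer: ln|(x-2)/(x-1)|+C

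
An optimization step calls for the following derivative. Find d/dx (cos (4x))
Chain rule: d/dx[cos(u)]=-sin(u)·u' where u=4x
u'=4

Answer: -4·sin(4x)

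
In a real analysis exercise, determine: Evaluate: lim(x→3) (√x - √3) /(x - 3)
Multiply by conjugate (√x+√3)/(√x+√3):
=(x - 3)/((x - 3)(√x+√3))=1/(√x+√3)
As x → 3: 1/(2√3)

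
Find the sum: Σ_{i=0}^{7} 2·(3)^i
Geometric series: S = a(1 - r^n)/(1 - r)
a = 2, r = 3, n = 8
S = 2(1-6561)/-2 = 6560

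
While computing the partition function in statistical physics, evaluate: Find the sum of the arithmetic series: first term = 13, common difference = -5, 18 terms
Last term: a_n=13 + (18 - 1)·-5=-72
Sum=n(a_1 + a_n)/2=18(13 + (-72))/2=-531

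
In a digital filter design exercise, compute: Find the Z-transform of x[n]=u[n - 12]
Using the time-shift property: Z{u[n-12]} = z^(-12)*z/(z-1)
= z^(-11)/(z-1)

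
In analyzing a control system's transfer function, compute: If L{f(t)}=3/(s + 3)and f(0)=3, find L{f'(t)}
L{f'(t)} = s·F(s) - f(0) = 3s/(s + 3) - 3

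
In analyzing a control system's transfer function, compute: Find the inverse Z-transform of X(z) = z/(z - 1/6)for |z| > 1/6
Standard pair: z/(z-a) <-> a^n * u[n] for causal signals
With a = 1/6: x[n] = (1/6)^n * u[n]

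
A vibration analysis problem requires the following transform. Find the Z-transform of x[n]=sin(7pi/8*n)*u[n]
Z{sin(w0*n)*u[n]} = z*sin(w0)/(z^2-2z*cos(w0)+1)
With w0 = 7pi/8: X(z) = z*sin(7pi/8)/(z^2-2z*cos(7pi/8)+1)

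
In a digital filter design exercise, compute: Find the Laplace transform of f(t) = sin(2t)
L{sin(wt)} = w/(s²+w²)
L{sin(2t)} = 2/(s²+4)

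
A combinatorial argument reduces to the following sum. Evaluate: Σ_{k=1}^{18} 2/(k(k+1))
Partial fractions: 2/(k(k+1)) = 2/k - 2/(k+1)
Telescoping sum: 2(1-1/19) = 2·18/19

Answer: 36/19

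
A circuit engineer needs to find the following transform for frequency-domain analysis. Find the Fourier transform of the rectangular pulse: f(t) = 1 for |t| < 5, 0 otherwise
F(omega) = integral from -5 to 5 of e^(-j*omega*t) dt
= 2*sin(5*omega)/omega = 10*sinc(5*omega/pi)

Answer: 2*sin(5*omega)/omega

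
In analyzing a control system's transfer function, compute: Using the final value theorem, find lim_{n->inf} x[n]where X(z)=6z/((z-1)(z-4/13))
Final value theorem: lim x[n]=lim_{z->1} (z-1) * X(z)
(z-1) * X(z)=6z/(z-4/13)
As z->1: 6/(1 - 4/13)=6/(9/13)=26/3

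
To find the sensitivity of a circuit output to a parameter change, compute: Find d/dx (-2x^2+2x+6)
Power rule: d/dx(ax^n) = n·a·x^(n-1)
Term by term: -4·x + 2

Answer: -4x + 2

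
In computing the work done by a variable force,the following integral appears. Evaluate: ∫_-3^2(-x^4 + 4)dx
Step 1: Find antiderivative F(x)=(-1/5)x^5 + 4x
Step 2: F(2) - F(-3)=8/5 - (183/5)=-35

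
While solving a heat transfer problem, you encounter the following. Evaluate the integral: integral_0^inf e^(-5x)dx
integral_0^inf e^(-5x) dx=[-1/5*e^(-5x)]_0^inf
=0 - (-1/5)=1/5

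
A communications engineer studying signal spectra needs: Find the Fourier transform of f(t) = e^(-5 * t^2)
The Fourier transform of a Gaussian e^(-a*t^2) is sqrt(pi/a)*e^(-omega^2/(4a)).
With a = 5: F(omega) = sqrt(pi/5)*e^(-omega^2/20)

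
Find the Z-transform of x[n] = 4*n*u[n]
Z{n * u[n]} = z/(z-1)^2
By linearity: Z{4 * n * u[n]} = 4z/(z-1)^2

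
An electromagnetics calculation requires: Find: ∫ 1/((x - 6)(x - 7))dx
Partial fractions: 1/((x-6)(x-7)) = A/(x-6)+B/(x-7)
A = -1, B = 1
∫ [-1· 1/(x-6)+1· 1/(x-7)] dx
= (1)[ln|x-7| - ln|x-6|]+C

Answer: ln|(x-7)/(x-6)|+C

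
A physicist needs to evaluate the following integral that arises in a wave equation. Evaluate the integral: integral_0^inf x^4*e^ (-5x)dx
This is a Gamma integral. Substitute u = 5x (du = 5 dx):
integral_0^inf x^4 * e^(-5x) dx = (1/5^5) integral_0^inf u^4 * e^(-u) du
= Gamma(5)/5^5 = 4!/5^5 = 24/3125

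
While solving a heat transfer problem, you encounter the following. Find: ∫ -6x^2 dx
Using power rule: ∫ -6x^2 dx = -6/3 x^3+C = -2x^3+C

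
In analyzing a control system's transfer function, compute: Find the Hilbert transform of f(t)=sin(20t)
The Hilbert transform shifts each frequency component by -pi/2.
H{sin(wt)}=-cos(wt)
With w=20: H{sin(20t)}=-cos(20t)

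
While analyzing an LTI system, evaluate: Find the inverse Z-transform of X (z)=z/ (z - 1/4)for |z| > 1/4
Standard pair: z/(z-a) <-> a^n * u[n] for causal signals
With a = 1/4: x[n] = (1/4)^n * u[n]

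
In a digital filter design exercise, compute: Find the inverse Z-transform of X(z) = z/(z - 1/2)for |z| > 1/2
Standard pair: z/(z-a) <-> a^n*u[n] for causal signals
With a = 1/2: x[n] = (1/2)^n*u[n]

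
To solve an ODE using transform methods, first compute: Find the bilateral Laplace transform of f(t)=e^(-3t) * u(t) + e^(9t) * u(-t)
For e^(-3t) * u(t): L=1/(s + 3), Re(s) > -3
For e^(9t) * u(-t): L=-1/(s-9), Re(s) < 9
Combined: F(s)=1/(s + 3) - 1/(s-9), -3 < Re(s) < 9

Answer: 1/(s + 3) - 1/(s-9), ROC: -3 < Re(s) < 9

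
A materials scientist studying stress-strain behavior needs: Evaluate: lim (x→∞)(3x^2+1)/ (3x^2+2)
Divide numerator and denominator by x^2:
lim (3 + 1/x^2)/(3 + 2/x^2)=1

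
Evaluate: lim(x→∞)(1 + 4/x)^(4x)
Rewrite as [(1+4/x)^x]^4.
lim(1+4/x)^x=e^4, so limit=(e^4)^4=e^16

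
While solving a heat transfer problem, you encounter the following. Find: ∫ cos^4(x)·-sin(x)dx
Let u = cos(x), du = -sin(x) dx
∫ u^4 du = u^5/5+C

Answer: cos^5(x)/5+C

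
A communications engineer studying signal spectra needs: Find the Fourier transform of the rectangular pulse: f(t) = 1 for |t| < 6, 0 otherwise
F(omega) = integral from -6 to 6 of e^(-j * omega * t) dt
= 2 * sin(6 * omega)/omega = 12 * sinc(6 * omega/pi)

Answer: 2 * sin(6 * omega)/omega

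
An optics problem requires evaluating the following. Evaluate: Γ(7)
Γ(n) = (n-1)! for positive integers
Γ(7) = 6! = 720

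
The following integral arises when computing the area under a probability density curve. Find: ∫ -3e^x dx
Since d/dx[e^x] = +e^x, we get -3e^x+C

Answer: -3e^x+C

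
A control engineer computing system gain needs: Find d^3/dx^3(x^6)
Apply power rule 3 times:
d^1: 6x^5
d^2: 30x^4
d^3: 120x^3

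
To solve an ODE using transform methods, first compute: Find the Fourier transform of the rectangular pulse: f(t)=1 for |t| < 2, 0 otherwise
F(omega)=integral from -2 to 2 of e^(-j*omega*t) dt
=2*sin(2*omega)/omega=4*sinc(2*omega/pi)

Answer: 2*sin(2*omega)/omega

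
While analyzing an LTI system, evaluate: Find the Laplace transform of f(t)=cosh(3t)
L{cosh(at)}=s/(s²-a²)
L{cosh(3t)}=s/(s²-9)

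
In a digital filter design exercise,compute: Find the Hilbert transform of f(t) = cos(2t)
The Hilbert transform shifts each frequency component by -pi/2.
H{cos(wt)}=sin(wt)
With w=2: H{cos(2t)}=sin(2t)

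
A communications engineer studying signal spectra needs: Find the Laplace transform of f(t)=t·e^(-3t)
L{t·e^(at)} = 1/(s-a)²
L{t·e^(-3t)} = 1/(s + 3)²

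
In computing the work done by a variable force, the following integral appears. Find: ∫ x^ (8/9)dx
Power rule: ∫ x^(8/9) dx = x^(17/9)/(17/9)+C

Answer: (9/17)·x^(17/9)+C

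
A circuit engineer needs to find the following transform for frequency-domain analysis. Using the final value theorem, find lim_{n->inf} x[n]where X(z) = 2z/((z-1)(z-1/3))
Final value theorem: lim x[n]=lim_{z->1} (z-1)*X(z)
(z-1)*X(z)=2z/(z-1/3)
As z->1: 2/(1 - 1/3)=2/(2/3)=3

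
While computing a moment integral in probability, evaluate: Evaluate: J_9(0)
J_n(0)=0 for all n > 0 (Bessel function of first kind)
J_9(0)=0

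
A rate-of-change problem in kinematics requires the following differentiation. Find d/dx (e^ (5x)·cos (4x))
Product rule: (fg)'=f'g+fg'
f=e^(5x), f'=5·e^(5x)
g=cos(4x), g'=-4·sin(4x)

Answer: 5·e^(5x)·cos(4x)-4·e^(5x)·sin(4x)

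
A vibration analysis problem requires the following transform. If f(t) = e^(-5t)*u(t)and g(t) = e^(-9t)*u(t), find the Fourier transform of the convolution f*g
By the convolution theorem: F{f * g} = F(omega) * G(omega)
F(omega) = 1/(5+j * omega), G(omega) = 1/(9+j * omega)
F{f * g} = 1/((5+j * omega)(9+j * omega))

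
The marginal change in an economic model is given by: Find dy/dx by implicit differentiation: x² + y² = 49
Differentiate both sides: 2x + 2y·(dy/dx)=0
Solve: dy/dx=-2x/(2y)=-x/y

Answer: dy/dx=-x/y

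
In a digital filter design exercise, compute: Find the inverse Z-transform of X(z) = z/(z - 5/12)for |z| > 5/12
Standard pair: z/(z-a) <-> a^n * u[n] for causal signals
With a=5/12: x[n]=(5/12)^n * u[n]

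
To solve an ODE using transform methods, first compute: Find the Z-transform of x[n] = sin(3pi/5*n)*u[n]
Z{sin(w0*n)*u[n]}=z*sin(w0)/(z^2-2z*cos(w0)+1)
With w0=3pi/5: X(z)=z*sin(3pi/5)/(z^2-2z*cos(3pi/5)+1)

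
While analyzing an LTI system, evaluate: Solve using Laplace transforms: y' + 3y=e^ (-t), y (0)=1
Take L: sY - 1 + 3Y=1/(s + 1)
Y(s + 3)=1/(s + 1) + 1
Y=1/((s + 1)(s + 3)) + 1/(s + 3)
Partial fractions: 1/((s + 1)(s + 3))=(1/2)/(s + 1) - (1/2)/(s + 3)
So Y=(1/2)/(s + 1) + (1/2)/(s + 3)
Inverse Laplace transform (L^(-1){1/(s + 1)}=e^(-t), L^(-1){1/(s + 3)}=e^(-3t)):

Answer: y(t)=(1/2)·e^(-t) + (1/2)·e^(-3t)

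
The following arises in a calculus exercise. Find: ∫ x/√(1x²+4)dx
Let u=x² + 4, du=2x dx
∫ (1/2)·u^(-1/2) du=√u + C

Answer: √(x² + 4) + C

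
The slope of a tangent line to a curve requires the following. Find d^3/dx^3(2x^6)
Apply power rule 3 times:
d^1: 12x^5
d^2: 60x^4
d^3: 240x^3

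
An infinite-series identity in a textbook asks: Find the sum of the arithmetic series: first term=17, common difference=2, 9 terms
Last term: a_n = 17 + (9 - 1)·2 = 33
Sum = n(a_1 + a_n)/2 = 9(17 + 33)/2 = 225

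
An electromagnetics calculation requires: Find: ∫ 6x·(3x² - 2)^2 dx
Let u=3x² - 2, du=6x dx
∫ u^2 du=u^3/3+C

Answer: (3x² - 2)^3/3+C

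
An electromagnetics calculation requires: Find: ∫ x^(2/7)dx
Power rule: ∫ x^(2/7) dx=x^(9/7)/(9/7) + C

Answer: (7/9)·x^(9/7) + C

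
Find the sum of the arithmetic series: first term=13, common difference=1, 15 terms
Last term: a_n = 13 + (15 - 1)·1 = 27
Sum = n(a_1 + a_n)/2 = 15(13 + 27)/2 = 300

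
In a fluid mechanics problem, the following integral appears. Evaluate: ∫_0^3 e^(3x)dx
Antiderivative: (1/3)e^(3x)
Evaluate: (1/3)(e^9 - 1)

Answer: (e^9 - 1)/3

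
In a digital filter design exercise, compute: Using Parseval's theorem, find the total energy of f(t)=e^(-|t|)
Parseval's theorem: E=integral |f(t)|^2 dt=(1/2pi) integral |F(omega)|^2 domega
E=integral_{-inf}^{inf} e^(-2|t|) dt=2*integral_0^inf e^(-2t) dt=2/(2*1)=1/1

Answer: 1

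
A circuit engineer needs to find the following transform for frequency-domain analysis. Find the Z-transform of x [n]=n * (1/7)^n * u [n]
Using the property Z{n * a^n * u[n]} = az/(z-a)^2
With a = 1/7: X(z) = (1/7)z/(z - 1/7)^2, |z| > 1/7

Answer: (1/7)z/(z - 1/7)^2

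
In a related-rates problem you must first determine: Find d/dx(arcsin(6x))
d/dx[arcsin(u)]=u'/√(1-u²), u=6x, u'=6

Answer: 6/√(1 - 36x²)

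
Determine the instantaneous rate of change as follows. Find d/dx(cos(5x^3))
Chain rule: d/dx[cos(u)] = -sin(u)·u' where u = 5x^3
u' = 15x^2

Answer: -15x^2·sin(5x^3)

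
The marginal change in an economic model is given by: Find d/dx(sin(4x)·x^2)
Product rule: (fg)' = f'g+fg'
f = sin(4x), f' = 4·cos(4x)
g = x^2, g' = 2x

Answer: 4·cos(4x)·x^2+2·sin(4x)·x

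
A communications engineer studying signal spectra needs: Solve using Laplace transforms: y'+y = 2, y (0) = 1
Take L of both sides: sY(s)-1+Y(s)=2/s
Y(s)(s+1)=2/s+1
Y(s)=2/(s(s+1))+1/(s+1)
Partial fractions: 2/(s(s+1))=2/s - 2/(s+1)
So Y(s)=2/s - 1/(s+1)
Inverse transform (L^(-1){1/s}=1, L^(-1){1/(s+1)}=e^(-t)):

Answer: y(t)=2 - e^(-t)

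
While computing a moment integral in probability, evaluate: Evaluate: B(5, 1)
B(x,y) = Γ(x)Γ(y)/Γ(x + y) = (x-1)!(y-1)!/(x + y-1)!
B(5,1) = 4!·0!/5! = 1/5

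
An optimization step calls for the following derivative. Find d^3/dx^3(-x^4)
Apply power rule 3 times:
d^1: -4x^3
d^2: -12x^2
d^3: -24x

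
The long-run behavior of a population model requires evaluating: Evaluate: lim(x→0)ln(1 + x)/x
L'Hôpital (0/0): lim 1/(1+x) / 1=1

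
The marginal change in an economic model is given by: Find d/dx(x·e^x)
Product rule: (fg)'=f'g + fg'
f=x, f'=1
g=e^x, g'=e^x

Answer: e^x + x·e^x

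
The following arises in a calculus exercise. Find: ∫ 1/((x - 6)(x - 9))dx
Partial fractions: 1/((x-6)(x-9)) = A/(x-6)+B/(x-9)
A = -1/3, B = 1/3
∫ [-1/3· 1/(x-6)+1/3· 1/(x-9)] dx
= (1/3)[ln|x-9| - ln|x-6|]+C

Answer: (1/3)·ln|(x-9)/(x-6)|+C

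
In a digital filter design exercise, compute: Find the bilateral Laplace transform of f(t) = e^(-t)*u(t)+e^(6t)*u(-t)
For e^(-t)*u(t): L = 1/(s+1), Re(s) > -1
For e^(6t)*u(-t): L = -1/(s-6), Re(s) < 6
Combined: F(s) = 1/(s+1)-1/(s-6), -1 < Re(s) < 6

Answer: 1/(s+1)-1/(s-6), ROC: -1 < Re(s) < 6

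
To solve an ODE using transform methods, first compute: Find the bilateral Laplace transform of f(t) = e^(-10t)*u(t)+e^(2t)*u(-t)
For e^(-10t) * u(t): L = 1/(s + 10), Re(s) > -10
For e^(2t) * u(-t): L = -1/(s-2), Re(s) < 2
Combined: F(s) = 1/(s + 10) - 1/(s-2), -10 < Re(s) < 2

Answer: 1/(s + 10) - 1/(s-2), ROC: -10 < Re(s) < 2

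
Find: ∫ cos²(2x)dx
Using identity cos²(u)=(1+cos(2u))/2:
∫ (1+cos(4x))/2 dx=x/2+sin(4x)/8+C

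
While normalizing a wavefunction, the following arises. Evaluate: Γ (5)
Γ(n) = (n-1)! for positive integers
Γ(5) = 4! = 24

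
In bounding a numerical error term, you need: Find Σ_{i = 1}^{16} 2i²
=2·n(n + 1)(2n + 1)/6=2·16·17·33/6=2992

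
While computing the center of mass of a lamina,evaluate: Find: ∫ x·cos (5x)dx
By parts: u=x, dv=cos(5x) dx
du=dx, v=sin(5x)/5
=x·sin(5x)/5+cos(5x)/5²+C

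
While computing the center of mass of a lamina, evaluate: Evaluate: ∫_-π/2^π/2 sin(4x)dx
Antiderivative: -cos(4x)/4
Evaluate at bounds: [-cos(4·π/2)/4] - [-cos(4·-π/2)/4]
= (-(1)+(1))/4 = 0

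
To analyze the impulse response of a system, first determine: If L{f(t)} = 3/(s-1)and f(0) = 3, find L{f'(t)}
L{f'(t)}=s·F(s) - f(0)=3s/(s-1) - 3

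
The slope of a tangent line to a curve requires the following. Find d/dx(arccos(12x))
d/dx[arccos(u)]=-u'/√(1-u²), u=12x, u'=12

Answer: -12/√(1-144x²)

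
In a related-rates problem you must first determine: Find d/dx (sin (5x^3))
Chain rule: d/dx[sin(u)]=cos(u)·u' where u=5x^3
u'=15x^2

Answer: 15x^2·cos(5x^3)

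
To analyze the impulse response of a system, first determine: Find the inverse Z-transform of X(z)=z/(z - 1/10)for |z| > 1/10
Standard pair: z/(z-a) <-> a^n * u[n] for causal signals
With a=1/10: x[n]=(1/10)^n * u[n]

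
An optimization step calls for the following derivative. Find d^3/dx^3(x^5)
Apply power rule 3 times:
d^1: 5x^4
d^2: 20x^3
d^3: 60x^2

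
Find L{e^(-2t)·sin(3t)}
First shifting: L{e^(at)f(t)}=F(s-a)
L{sin(3t)}=3/(s²+9)
Shift: 3/((s+2)²+9)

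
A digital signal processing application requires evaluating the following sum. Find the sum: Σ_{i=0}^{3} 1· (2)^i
Geometric series: S=a(1 - r^n)/(1 - r)
a=1, r=2, n=4
S=1(1-16)/-1=15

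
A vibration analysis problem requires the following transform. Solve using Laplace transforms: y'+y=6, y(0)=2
Take L of both sides: sY(s)-2+Y(s) = 6/s
Y(s)(s+1) = 6/s+2
Y(s) = 6/(s(s+1))+2/(s+1)
Partial fractions: 6/(s(s+1)) = 6/s - 6/(s+1)
So Y(s) = 6/s - 4/(s+1)
Inverse transform (L^(-1){1/s} = 1, L^(-1){1/(s+1)} = e^(-t)):

Answer: y(t) = 6-4·e^(-t)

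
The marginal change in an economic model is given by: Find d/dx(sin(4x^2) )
Chain rule: d/dx[sin(u)]=cos(u)·u' where u=4x^2
u'=8x

Answer: 8x·cos(4x^2)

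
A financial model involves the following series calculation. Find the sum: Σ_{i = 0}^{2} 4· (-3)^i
Geometric series: S = a(1 - r^n)/(1 - r)
a = 4, r = -3, n = 3
S = 4(1 + 27)/4 = 28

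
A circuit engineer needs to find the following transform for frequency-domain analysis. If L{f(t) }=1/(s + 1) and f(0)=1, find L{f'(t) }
L{f'(t)}=s·F(s) - f(0)=s/(s+1)-1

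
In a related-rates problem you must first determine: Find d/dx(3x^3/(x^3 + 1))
Quotient rule: (f/g)'=(f'g - fg')/g²
f=3x^3, f'=9x^2
g=x^3+1, g'=3x^2

Answer: (9x^2·(x^3+1)-9x^5)/(x^3+1)²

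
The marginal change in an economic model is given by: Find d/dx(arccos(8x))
d/dx[arccos(u)]=-u'/√(1-u²), u=8x, u'=8

Answer: -8/√(1-64x²)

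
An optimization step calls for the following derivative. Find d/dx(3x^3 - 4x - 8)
Power rule: d/dx(ax^n)=n·a·x^(n-1)
Term by term: 9·x^2 - 4

Answer: 9x^2 - 4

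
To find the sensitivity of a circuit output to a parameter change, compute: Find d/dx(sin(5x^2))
Chain rule: d/dx[sin(u)] = cos(u)·u' where u = 5x^2
u' = 10x

Answer: 10x·cos(5x^2)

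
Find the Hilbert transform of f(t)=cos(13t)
The Hilbert transform shifts each frequency component by -pi/2.
H{cos(wt)} = sin(wt)
With w = 13: H{cos(13t)} = sin(13t)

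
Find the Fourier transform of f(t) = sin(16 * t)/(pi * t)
sin(W * t)/(pi * t)=(W/pi) * sinc(W * t/pi) is the impulse response of the ideal low-pass filter with cutoff W (here W=16).
Its Fourier transform is a rectangular function:
F(omega)=1 for |omega| < 16, 0 otherwise

Answer: rect(omega/32) [i.e., 1 for |omega| < 16, 0 otherwise]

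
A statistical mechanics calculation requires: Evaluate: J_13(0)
J_n(0) = 0 for all n > 0 (Bessel function of first kind)
J_13(0) = 0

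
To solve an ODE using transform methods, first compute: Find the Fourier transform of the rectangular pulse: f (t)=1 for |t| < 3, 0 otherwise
F(omega)=integral from -3 to 3 of e^(-j * omega * t) dt
=2 * sin(3 * omega)/omega=6 * sinc(3 * omega/pi)

Answer: 2 * sin(3 * omega)/omega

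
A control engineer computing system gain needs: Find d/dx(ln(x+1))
Chain rule: d/dx[ln(u)] = u'/u where u = x+1
u' = 1

Answer: (1)/(x+1)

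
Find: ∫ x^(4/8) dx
Power rule: ∫ x^(1/2) dx = x^(3/2)/(3/2) + C

Answer: (2/3)·x^(3/2) + C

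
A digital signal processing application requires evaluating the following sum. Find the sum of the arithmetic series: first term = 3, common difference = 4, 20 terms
Last term: a_n=3+(20-1)·4=79
Sum=n(a_1+a_n)/2=20(3+79)/2=820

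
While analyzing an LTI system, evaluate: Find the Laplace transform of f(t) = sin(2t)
L{sin(wt)}=w/(s² + w²)
L{sin(2t)}=2/(s² + 4)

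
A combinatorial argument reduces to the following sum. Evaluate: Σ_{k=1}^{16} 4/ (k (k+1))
Partial fractions: 4/(k(k+1)) = 4/k - 4/(k+1)
Telescoping sum: 4(1-1/17) = 4·16/17

Answer: 64/17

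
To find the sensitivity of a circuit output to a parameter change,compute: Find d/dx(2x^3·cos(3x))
Product rule: (fg)' = f'g + fg'
f = 2x^3, f' = 6x^2
g = cos(3x), g' = -3·sin(3x)

Answer: 6x^2·cos(3x) - 6x^3·sin(3x)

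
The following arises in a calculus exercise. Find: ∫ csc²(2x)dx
Since d/dx[-cot(2x)]=2csc²(2x), integral=-cot(2x)/2 + C

Answer: (-1/2)cot(2x) + C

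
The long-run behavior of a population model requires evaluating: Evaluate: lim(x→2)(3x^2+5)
Polynomial is continuous, so substitute x = 2:
3·2^2 + 5 = 17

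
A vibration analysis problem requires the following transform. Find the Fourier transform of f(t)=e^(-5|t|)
Using the standard pair: F{e^(-a|t|)} = 2a/(a^2+omega^2)
With a = 5: F(omega) = 10/(25+omega^2)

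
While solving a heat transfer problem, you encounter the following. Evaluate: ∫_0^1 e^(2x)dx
Antiderivative: (1/2)e^(2x)
Evaluate: (1/2)(e^2 - 1)

Answer: (e^2 - 1)/2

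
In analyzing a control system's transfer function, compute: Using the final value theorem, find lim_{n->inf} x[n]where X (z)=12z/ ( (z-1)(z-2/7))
Final value theorem: lim x[n] = lim_{z->1} (z-1) * X(z)
(z-1) * X(z) = 12z/(z-2/7)
As z->1: 12/(1-2/7) = 12/(5/7) = 84/5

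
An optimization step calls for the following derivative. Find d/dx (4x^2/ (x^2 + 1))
Quotient rule: (f/g)' = (f'g - fg')/g²
f = 4x^2, f' = 8x
g = x^2 + 1, g' = 2x

Answer: (8x·(x^2 + 1) - 8x^3)/(x^2 + 1)²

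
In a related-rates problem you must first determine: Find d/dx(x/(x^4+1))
Quotient rule: (f/g)'=(f'g - fg')/g²
f=x, f'=1
g=x^4+1, g'=4x^3

Answer: (1·(x^4+1)-4x^4)/(x^4+1)²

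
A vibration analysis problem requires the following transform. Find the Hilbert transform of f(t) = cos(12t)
The Hilbert transform shifts each frequency component by -pi/2.
H{cos(wt)} = sin(wt)
With w = 12: H{cos(12t)} = sin(12t)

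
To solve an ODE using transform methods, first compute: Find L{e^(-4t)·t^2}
First shifting: L{e^(at)f(t)}=F(s-a)
L{t^2}=2/s^3
Shift s → s + 4: 2/(s + 4)^3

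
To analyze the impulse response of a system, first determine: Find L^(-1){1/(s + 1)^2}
L^(-1){1/(s-a)^n} = t^(n-1)·e^(at)/(n-1)!
Here a = -1, n = 2: t^1·e^(-t)/1

Answer: t·e^(-t)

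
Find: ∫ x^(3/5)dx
Power rule: ∫ x^(3/5) dx=x^(8/5)/(8/5) + C

Answer: (5/8)·x^(8/5) + C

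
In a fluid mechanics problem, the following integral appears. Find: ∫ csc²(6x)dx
Since d/dx[-cot(6x)] = 6csc²(6x), integral = -cot(6x)/6+C

Answer: (-1/6)cot(6x)+C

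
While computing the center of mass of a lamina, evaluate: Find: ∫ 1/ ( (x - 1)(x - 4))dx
Partial fractions: 1/((x-1)(x-4)) = A/(x-1)+B/(x-4)
A = -1/3, B = 1/3
∫ [-1/3· 1/(x-1)+1/3· 1/(x-4)] dx
= (1/3)[ln|x-4| - ln|x-1|]+C

Answer: (1/3)·ln|(x-4)/(x-1)|+C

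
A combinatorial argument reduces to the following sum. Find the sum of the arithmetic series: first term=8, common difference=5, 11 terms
Last term: a_n = 8 + (11 - 1)·5 = 58
Sum = n(a_1 + a_n)/2 = 11(8 + 58)/2 = 363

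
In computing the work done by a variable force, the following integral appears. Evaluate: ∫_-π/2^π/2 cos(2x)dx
Antiderivative: sin(2x)/2
Evaluate at bounds: [sin(2·π/2)/2] - [sin(2·-π/2)/2]
=((0) - (0))/2=0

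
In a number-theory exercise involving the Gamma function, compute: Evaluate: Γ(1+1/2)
Γ(n + 1/2) = (2n)!√π/(4^n·n!)
= 2√π/(4·1) = (1/2)·√π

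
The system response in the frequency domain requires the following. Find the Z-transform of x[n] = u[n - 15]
Using the time-shift property: Z{u[n-15]}=z^(-15) * z/(z-1)
=z^(-14)/(z-1)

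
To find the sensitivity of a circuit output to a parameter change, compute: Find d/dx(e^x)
Chain rule: d/dx[e^u]=e^u · u' where u=x
u'=1

Answer: 1·e^x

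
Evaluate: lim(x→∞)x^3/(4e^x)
Apply L'Hôpital 3 times (∞/∞ each time):
Eventually get 3!/(4e^x) → 0

Answer: 0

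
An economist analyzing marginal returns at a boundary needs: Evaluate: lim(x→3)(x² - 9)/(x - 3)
Factor: (x² - 9)=(x-3)(x + 3)
Cancel (x-3): lim(x→3) (x + 3)=6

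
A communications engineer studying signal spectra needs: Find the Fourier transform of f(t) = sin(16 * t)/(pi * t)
sin(W*t)/(pi*t) = (W/pi)*sinc(W*t/pi) is the impulse response of the ideal low-pass filter with cutoff W (here W = 16).
Its Fourier transform is a rectangular function:
F(omega) = 1 for |omega| < 16, 0 otherwise

Answer: rect(omega/32) [i.e., 1 for |omega| < 16, 0 otherwise]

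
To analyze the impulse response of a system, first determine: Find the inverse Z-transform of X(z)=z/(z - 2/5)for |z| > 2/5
Standard pair: z/(z-a) <-> a^n*u[n] for causal signals
With a = 2/5: x[n] = (2/5)^n*u[n]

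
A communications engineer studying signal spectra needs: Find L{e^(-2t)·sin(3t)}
First shifting: L{e^(at)f(t)} = F(s-a)
L{sin(3t)} = 3/(s²+9)
Shift: 3/((s+2)²+9)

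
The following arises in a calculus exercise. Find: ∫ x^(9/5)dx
Power rule: ∫ x^(9/5) dx=x^(14/5)/(14/5) + C

Answer: (5/14)·x^(14/5) + C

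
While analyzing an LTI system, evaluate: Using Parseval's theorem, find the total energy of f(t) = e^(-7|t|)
Parseval's theorem: E=integral |f(t)|^2 dt=(1/2pi) integral |F(omega)|^2 domega
E=integral_{-inf}^{inf} e^(-14|t|) dt=2*integral_0^inf e^(-14t) dt=2/(2*7)=1/7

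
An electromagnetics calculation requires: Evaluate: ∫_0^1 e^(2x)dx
Antiderivative: (1/2)e^(2x)
Evaluate: (1/2)(e^2 - 1)

Answer: (e^2 - 1)/2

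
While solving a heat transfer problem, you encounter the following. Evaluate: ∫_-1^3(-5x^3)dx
Step 1: Find antiderivative F(x) = (-5/4)x^4
Step 2: F(3) - F(-1) = -405/4 - (-5/4) = -100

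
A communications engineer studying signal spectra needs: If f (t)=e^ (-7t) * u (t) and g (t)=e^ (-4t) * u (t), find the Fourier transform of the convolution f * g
By the convolution theorem: F{f*g}=F(omega)*G(omega)
F(omega)=1/(7+j*omega), G(omega)=1/(4+j*omega)
F{f*g}=1/((7+j*omega)(4+j*omega))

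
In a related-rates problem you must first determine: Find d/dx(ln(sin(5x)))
Chain rule: d/dx[ln(u)]=u'/u where u=sin(5x)
u'=5cos(5x)

Answer: (5cos(5x))/(sin(5x))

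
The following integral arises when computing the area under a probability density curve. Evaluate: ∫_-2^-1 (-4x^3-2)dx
Step 1: Find antiderivative F(x) = -x^4-2x
Step 2: F(-1) - F(-2) = 1 - (-12) = 13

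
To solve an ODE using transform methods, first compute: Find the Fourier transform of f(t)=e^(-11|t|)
Using the standard pair: F{e^(-a|t|)}=2a/(a^2 + omega^2)
With a=11: F(omega)=22/(121 + omega^2)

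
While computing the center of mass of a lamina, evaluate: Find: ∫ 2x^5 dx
Using power rule: ∫ 2x^5 dx = 2/6 x^6+C = (1/3)x^6+C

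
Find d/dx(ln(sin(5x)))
Chain rule: d/dx[ln(u)] = u'/u where u = sin(5x)
u' = 5cos(5x)

Answer: (5cos(5x))/(sin(5x))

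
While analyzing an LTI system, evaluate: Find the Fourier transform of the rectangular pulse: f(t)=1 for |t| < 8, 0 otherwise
F(omega)=integral from -8 to 8 of e^(-j*omega*t) dt
=2*sin(8*omega)/omega=16*sinc(8*omega/pi)

Answer: 2*sin(8*omega)/omega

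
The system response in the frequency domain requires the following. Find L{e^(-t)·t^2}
First shifting: L{e^(at)f(t)} = F(s-a)
L{t^2} = 2/s^3
Shift s → s+1: 2/(s+1)^3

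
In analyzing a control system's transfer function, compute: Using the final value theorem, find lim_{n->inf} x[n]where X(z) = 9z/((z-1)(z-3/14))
Final value theorem: lim x[n] = lim_{z->1} (z-1)*X(z)
(z-1)*X(z) = 9z/(z-3/14)
As z->1: 9/(1 - 3/14) = 9/(11/14) = 126/11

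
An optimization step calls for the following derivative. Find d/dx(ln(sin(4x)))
Chain rule: d/dx[ln(u)] = u'/u where u = sin(4x)
u' = 4cos(4x)

Answer: (4cos(4x))/(sin(4x))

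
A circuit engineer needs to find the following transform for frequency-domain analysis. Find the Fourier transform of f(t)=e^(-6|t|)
Using the standard pair: F{e^(-a|t|)}=2a/(a^2+omega^2)
With a=6: F(omega)=12/(36+omega^2)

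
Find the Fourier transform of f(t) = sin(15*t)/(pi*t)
sin(W*t)/(pi*t) = (W/pi)*sinc(W*t/pi) is the impulse response of the ideal low-pass filter with cutoff W (here W = 15).
Its Fourier transform is a rectangular function:
F(omega) = 1 for |omega| < 15, 0 otherwise

Answer: rect(omega/30) [i.e., 1 for |omega| < 15, 0 otherwise]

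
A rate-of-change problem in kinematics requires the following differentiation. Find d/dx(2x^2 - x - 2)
Power rule: d/dx(ax^n) = n·a·x^(n-1)
Term by term: 4·x - 1

Answer: 4x - 1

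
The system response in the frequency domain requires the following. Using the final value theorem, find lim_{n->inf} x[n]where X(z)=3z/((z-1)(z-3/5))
Final value theorem: lim x[n] = lim_{z->1} (z-1) * X(z)
(z-1) * X(z) = 3z/(z-3/5)
As z->1: 3/(1 - 3/5) = 3/(2/5) = 15/2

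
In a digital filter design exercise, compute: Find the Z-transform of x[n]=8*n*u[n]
Z{n * u[n]} = z/(z-1)^2
By linearity: Z{8 * n * u[n]} = 8z/(z-1)^2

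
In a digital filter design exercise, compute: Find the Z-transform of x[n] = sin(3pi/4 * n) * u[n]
Z{sin(w0*n)*u[n]}=z*sin(w0)/(z^2-2z*cos(w0)+1)
With w0=3pi/4: X(z)=z*sin(3pi/4)/(z^2-2z*cos(3pi/4)+1)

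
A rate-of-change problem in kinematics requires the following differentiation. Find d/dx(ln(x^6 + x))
Chain rule: d/dx[ln(u)]=u'/u where u=x^6+x
u'=6x^5+1

Answer: (6x^5+1)/(x^6+x)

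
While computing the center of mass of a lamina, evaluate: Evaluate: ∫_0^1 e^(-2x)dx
Antiderivative: (1/(-2))e^(-2x)
Evaluate: (1/(-2))(e^-2-1)

Answer: (e^-2-1)/(-2)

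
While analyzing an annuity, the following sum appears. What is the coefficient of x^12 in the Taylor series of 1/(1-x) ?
1/(1-x)=Σ x^n for |x|<1
All coefficients are 1

Answer: 1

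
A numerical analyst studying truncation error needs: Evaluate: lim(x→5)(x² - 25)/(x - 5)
Factor: (x² - 25)=(x-5)(x + 5)
Cancel (x-5): lim(x→5) (x + 5)=10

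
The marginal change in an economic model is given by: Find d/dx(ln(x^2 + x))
Chain rule: d/dx[ln(u)] = u'/u where u = x^2+x
u' = 2x+1

Answer: (2x+1)/(x^2+x)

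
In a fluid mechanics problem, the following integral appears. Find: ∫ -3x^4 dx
Using power rule: ∫ -3x^4 dx = -3/5 x^5+C = (-3/5)x^5+C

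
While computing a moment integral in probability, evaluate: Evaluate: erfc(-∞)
erfc(x)=1 - erf(x); erfc(-∞)=1 - erf(-∞)=1 - (-1)=2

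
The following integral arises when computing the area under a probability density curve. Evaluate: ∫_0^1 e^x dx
Antiderivative: e^x
Evaluate: (e^1 - 1)

Answer: e^1 - 1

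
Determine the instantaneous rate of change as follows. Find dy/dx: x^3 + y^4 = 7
Differentiate: 3x^2 + 4y^3·(dy/dx) = 0
dy/dx = -3x^2/(4y^3)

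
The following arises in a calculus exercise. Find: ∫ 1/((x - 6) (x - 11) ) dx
Partial fractions: 1/((x-6)(x-11))=A/(x-6) + B/(x-11)
A=-1/5, B=1/5
∫ [-1/5· 1/(x-6) + 1/5· 1/(x-11)] dx
=(1/5)[ln|x-11| - ln|x-6|] + C

Answer: (1/5)·ln|(x-11)/(x-6)| + C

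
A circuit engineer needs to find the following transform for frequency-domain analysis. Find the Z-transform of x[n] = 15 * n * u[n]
Z{n * u[n]} = z/(z-1)^2
By linearity: Z{15 * n * u[n]} = 15z/(z-1)^2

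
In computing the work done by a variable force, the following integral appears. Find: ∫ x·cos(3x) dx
By parts: u=x, dv=cos(3x) dx
du=dx, v=sin(3x)/3
=x·sin(3x)/3 + cos(3x)/3² + C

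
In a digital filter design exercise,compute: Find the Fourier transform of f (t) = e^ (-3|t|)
Using the standard pair: F{e^(-a|t|)}=2a/(a^2 + omega^2)
With a=3: F(omega)=6/(9 + omega^2)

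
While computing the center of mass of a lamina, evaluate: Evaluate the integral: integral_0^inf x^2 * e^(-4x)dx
This is a Gamma integral. Substitute u = 4x (du = 4 dx):
integral_0^inf x^2*e^(-4x) dx = (1/4^3) integral_0^inf u^2*e^(-u) du
= Gamma(3)/4^3 = 2!/4^3 = 2/64

Answer: 1/32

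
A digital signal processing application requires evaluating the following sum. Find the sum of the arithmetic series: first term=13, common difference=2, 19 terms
Last term: a_n = 13+(19-1)·2 = 49
Sum = n(a_1+a_n)/2 = 19(13+49)/2 = 589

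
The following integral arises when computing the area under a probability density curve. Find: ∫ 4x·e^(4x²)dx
Let u = 4x², du = 8x dx
∫ (1/2)e^u du = e^u/2+C

Answer: e^(4x²)/2+C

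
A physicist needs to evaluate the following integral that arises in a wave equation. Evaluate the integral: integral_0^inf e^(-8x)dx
integral_0^inf e^(-8x) dx=[-1/8 * e^(-8x)]_0^inf
=0 - (-1/8)=1/8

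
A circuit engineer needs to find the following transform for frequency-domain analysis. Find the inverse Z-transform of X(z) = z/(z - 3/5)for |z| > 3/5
Standard pair: z/(z-a) <-> a^n*u[n] for causal signals
With a=3/5: x[n]=(3/5)^n*u[n]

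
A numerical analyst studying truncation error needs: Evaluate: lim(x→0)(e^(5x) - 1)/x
L'Hôpital (0/0): lim 5e^(5x)/1=5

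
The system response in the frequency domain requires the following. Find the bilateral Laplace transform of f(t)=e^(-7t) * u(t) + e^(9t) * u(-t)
For e^(-7t) * u(t): L = 1/(s + 7), Re(s) > -7
For e^(9t) * u(-t): L = -1/(s-9), Re(s) < 9
Combined: F(s) = 1/(s + 7) - 1/(s-9), -7 < Re(s) < 9

Answer: 1/(s + 7) - 1/(s-9), ROC: -7 < Re(s) < 9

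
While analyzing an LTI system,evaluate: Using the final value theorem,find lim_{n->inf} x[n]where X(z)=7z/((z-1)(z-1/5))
Final value theorem: lim x[n] = lim_{z->1} (z-1)*X(z)
(z-1)*X(z) = 7z/(z-1/5)
As z->1: 7/(1-1/5) = 7/(4/5) = 35/4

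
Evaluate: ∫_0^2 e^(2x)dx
Antiderivative: (1/2)e^(2x)
Evaluate: (1/2)(e^4-1)

Answer: (e^4-1)/2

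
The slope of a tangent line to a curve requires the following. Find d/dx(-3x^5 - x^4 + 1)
Power rule: d/dx(ax^n)=n·a·x^(n-1)
Term by term: -15·x^4 - 4·x^3

Answer: -15x^4 - 4x^3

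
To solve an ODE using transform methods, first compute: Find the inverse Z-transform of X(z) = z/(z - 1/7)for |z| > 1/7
Standard pair: z/(z-a) <-> a^n*u[n] for causal signals
With a = 1/7: x[n] = (1/7)^n*u[n]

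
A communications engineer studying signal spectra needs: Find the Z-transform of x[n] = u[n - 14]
Using the time-shift property: Z{u[n-14]} = z^(-14)*z/(z-1)
= z^(-13)/(z-1)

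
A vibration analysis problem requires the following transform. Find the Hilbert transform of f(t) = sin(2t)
The Hilbert transform shifts each frequency component by -pi/2.
H{sin(wt)} = -cos(wt)
With w = 2: H{sin(2t)} = -cos(2t)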